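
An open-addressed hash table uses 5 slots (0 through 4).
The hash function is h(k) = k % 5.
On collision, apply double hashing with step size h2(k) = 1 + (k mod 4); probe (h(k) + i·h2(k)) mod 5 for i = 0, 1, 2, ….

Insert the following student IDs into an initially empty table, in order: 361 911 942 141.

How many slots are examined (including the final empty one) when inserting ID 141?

2

361: h=1 → slot 1
911: h=1, h2=4, probe 1,0 → slot 0
942: h=2 → slot 2
141: h=1, h2=2, probe 1,3 → slot 3
Table: [911, 361, 942, 141, ∅]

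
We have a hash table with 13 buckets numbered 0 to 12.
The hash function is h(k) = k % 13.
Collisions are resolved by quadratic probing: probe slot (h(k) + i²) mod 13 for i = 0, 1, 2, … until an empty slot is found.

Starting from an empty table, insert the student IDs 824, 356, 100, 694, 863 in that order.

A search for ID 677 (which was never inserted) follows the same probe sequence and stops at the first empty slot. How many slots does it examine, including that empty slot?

2

824: h=5 → slot 5
356: h=5, probe 5,6 → slot 6
100: h=9 → slot 9
694: h=5, probe 5,6,9,1 → slot 1
863: h=5, probe 5,6,9,1,8 → slot 8
Table: [∅, 694, ∅, ∅, ∅, 824, 356, ∅, 863, 100, ∅, ∅, ∅]
Lookup 677: h=1, probe 1,2 → slot 2 empty, not found.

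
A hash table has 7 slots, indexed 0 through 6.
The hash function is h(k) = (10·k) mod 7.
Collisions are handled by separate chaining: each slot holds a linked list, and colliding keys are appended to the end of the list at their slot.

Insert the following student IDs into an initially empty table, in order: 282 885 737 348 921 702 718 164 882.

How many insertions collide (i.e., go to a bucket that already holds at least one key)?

4

Insert 282: h=6, bucket 6 empty → new chain.
Insert 885: h=2, bucket 2 empty → new chain.
Insert 737: h=6, bucket 6 nonempty → append to chain.
Insert 348: h=1, bucket 1 empty → new chain.
Insert 921: h=5, bucket 5 empty → new chain.
Insert 702: h=6, bucket 6 nonempty → append to chain.
Insert 718: h=5, bucket 5 nonempty → append to chain.
Insert 164: h=2, bucket 2 nonempty → append to chain.
Insert 882: h=0, bucket 0 empty → new chain.
Final buckets:
0: 882
1: 348
2: 885 -> 164
3: .
4: .
5: 921 -> 718
6: 282 -> 737 -> 702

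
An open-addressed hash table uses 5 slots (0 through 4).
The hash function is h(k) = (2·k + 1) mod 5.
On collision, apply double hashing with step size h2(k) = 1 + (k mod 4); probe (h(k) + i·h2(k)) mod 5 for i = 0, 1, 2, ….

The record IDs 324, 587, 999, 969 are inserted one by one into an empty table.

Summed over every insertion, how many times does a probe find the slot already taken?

324: h=4 -> slot 4
587: h=0 -> slot 0
999: h=4, h2=4, probe 4,3 -> slot 3
969: h=4, h2=2, probe 4,1 -> slot 1
Table: [587, 969, ., 999, 324]

2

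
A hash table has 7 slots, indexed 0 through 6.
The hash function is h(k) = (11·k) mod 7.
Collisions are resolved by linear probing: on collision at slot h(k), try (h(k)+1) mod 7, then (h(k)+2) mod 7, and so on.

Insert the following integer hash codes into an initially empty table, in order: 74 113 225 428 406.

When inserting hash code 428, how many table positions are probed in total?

74: h=2 -> slot 2
113: h=4 -> slot 4
225: h=4, probe 4,5 -> slot 5
428: h=4, probe 4,5,6 -> slot 6
406: h=0 -> slot 0
Table: [406, ∅, 74, ∅, 113, 225, 428]

3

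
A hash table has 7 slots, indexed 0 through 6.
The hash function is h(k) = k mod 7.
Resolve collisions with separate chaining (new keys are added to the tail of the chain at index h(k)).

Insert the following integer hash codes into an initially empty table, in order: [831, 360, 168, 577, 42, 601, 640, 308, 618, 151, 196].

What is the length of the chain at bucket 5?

Insert 831: h=5, bucket 5 empty -> new chain.
Insert 360: h=3, bucket 3 empty -> new chain.
Insert 168: h=0, bucket 0 empty -> new chain.
Insert 577: h=3, bucket 3 nonempty -> append to chain.
Insert 42: h=0, bucket 0 nonempty -> append to chain.
Insert 601: h=6, bucket 6 empty -> new chain.
Insert 640: h=3, bucket 3 nonempty -> append to chain.
Insert 308: h=0, bucket 0 nonempty -> append to chain.
Insert 618: h=2, bucket 2 empty -> new chain.
Insert 151: h=4, bucket 4 empty -> new chain.
Insert 196: h=0, bucket 0 nonempty -> append to chain.
Final buckets:
0: 168 -> 42 -> 308 -> 196
1: —
2: 618
3: 360 -> 577 -> 640
4: 151
5: 831
6: 601

1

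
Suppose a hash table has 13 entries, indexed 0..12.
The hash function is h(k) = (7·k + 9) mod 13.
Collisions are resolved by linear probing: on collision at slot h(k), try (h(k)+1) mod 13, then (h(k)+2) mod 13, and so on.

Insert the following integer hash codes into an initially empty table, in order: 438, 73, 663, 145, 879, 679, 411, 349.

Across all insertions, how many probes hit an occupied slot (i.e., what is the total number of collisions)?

Insert 438: h=7, slot 7 empty → index 7.
Insert 73: h=0, slot 0 empty → index 0.
Insert 663: h=9, slot 9 empty → index 9.
Insert 145: h=10, slot 10 empty → index 10.
Insert 879: h=0, slot 0 occupied → index 1.
Insert 679: h=4, slot 4 empty → index 4.
Insert 411: h=0, slots 0,1 occupied → index 2.
Insert 349: h=8, slot 8 empty → index 8.
Table: [73, 879, 411, —, 679, —, —, 438, 349, 663, 145, —, —]

3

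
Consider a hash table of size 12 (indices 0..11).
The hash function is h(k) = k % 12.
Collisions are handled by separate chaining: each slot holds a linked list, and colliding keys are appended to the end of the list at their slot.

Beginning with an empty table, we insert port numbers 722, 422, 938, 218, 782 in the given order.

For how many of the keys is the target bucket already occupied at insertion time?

722 → bucket 2
422 → bucket 2 (collision)
938 → bucket 2 (collision)
218 → bucket 2 (collision)
782 → bucket 2 (collision)
Final buckets:
0: _
1: _
2: 722 -> 422 -> 938 -> 218 -> 782
3: _
4: _
5: _
6: _
7: _
8: _
9: _
10: _
11: _

4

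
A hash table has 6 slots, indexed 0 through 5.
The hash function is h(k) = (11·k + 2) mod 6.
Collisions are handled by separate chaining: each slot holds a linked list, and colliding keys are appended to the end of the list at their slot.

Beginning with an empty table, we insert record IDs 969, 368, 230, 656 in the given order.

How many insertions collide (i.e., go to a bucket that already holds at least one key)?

Insert 969: h=5, bucket 5 empty -> new chain.
Insert 368: h=0, bucket 0 empty -> new chain.
Insert 230: h=0, bucket 0 nonempty -> append to chain.
Insert 656: h=0, bucket 0 nonempty -> append to chain.
Final buckets:
0: 368 -> 230 -> 656
1: ∅
2: ∅
3: ∅
4: ∅
5: 969

2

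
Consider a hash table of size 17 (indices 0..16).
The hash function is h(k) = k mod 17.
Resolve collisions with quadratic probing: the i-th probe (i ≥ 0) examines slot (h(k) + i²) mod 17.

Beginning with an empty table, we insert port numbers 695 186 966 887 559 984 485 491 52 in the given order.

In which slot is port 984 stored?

7

Insert 695: h=15, slot 15 empty -> index 15.
Insert 186: h=16, slot 16 empty -> index 16.
Insert 966: h=14, slot 14 empty -> index 14.
Insert 887: h=3, slot 3 empty -> index 3.
Insert 559: h=15, slots 15,16 occupied -> index 2.
Insert 984: h=15, slots 15,16,2 occupied -> index 7.
Insert 485: h=9, slot 9 empty -> index 9.
Insert 491: h=15, slots 15,16,2,7,14 occupied -> index 6.
Insert 52: h=1, slot 1 empty -> index 1.
Table: [_, 52, 559, 887, _, _, 491, 984, _, 485, _, _, _, _, 966, 695, 186]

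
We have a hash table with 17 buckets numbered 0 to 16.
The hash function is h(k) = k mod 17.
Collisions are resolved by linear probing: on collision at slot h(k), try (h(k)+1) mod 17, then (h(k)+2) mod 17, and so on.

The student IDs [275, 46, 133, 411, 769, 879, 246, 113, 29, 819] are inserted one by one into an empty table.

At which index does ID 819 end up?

6

Insert 275: h=3, slot 3 empty -> index 3.
Insert 46: h=12, slot 12 empty -> index 12.
Insert 133: h=14, slot 14 empty -> index 14.
Insert 411: h=3, slot 3 occupied -> index 4.
Insert 769: h=4, slot 4 occupied -> index 5.
Insert 879: h=12, slot 12 occupied -> index 13.
Insert 246: h=8, slot 8 empty -> index 8.
Insert 113: h=11, slot 11 empty -> index 11.
Insert 29: h=12, slots 12,13,14 occupied -> index 15.
Insert 819: h=3, slots 3,4,5 occupied -> index 6.
Table: [∅, ∅, ∅, 275, 411, 769, 819, ∅, 246, ∅, ∅, 113, 46, 879, 133, 29, ∅]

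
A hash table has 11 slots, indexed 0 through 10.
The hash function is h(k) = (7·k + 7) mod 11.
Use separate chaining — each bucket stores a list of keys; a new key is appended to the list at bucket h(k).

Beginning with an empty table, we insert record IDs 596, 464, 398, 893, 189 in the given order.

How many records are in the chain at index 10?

596 -> bucket 10
464 -> bucket 10 (collision)
398 -> bucket 10 (collision)
893 -> bucket 10 (collision)
189 -> bucket 10 (collision)
Final buckets:
0: _
1: _
2: _
3: _
4: _
5: _
6: _
7: _
8: _
9: _
10: 596 -> 464 -> 398 -> 893 -> 189

5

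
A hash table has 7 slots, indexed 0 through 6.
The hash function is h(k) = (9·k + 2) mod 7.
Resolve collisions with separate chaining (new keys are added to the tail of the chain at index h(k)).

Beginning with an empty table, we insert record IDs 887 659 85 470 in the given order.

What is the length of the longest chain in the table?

Insert 887: h=5, bucket 5 empty → new chain.
Insert 659: h=4, bucket 4 empty → new chain.
Insert 85: h=4, bucket 4 nonempty → append to chain.
Insert 470: h=4, bucket 4 nonempty → append to chain.
Final buckets:
0: _
1: _
2: _
3: _
4: 659 -> 85 -> 470
5: 887
6: _

3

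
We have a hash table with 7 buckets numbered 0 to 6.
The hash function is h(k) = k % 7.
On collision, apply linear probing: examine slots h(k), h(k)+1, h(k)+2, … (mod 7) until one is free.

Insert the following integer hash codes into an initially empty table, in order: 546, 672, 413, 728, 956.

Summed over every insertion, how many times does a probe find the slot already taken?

6

Insert 546: h=0, slot 0 empty => index 0.
Insert 672: h=0, slot 0 occupied => index 1.
Insert 413: h=0, slots 0,1 occupied => index 2.
Insert 728: h=0, slots 0,1,2 occupied => index 3.
Insert 956: h=4, slot 4 empty => index 4.
Table: [546, 672, 413, 728, 956, ., .]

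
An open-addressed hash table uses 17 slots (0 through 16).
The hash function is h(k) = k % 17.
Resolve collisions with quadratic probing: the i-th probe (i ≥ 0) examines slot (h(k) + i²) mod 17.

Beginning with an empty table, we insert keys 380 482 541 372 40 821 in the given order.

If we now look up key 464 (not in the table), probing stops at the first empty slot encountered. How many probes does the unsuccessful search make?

380 hashes to 6; slot 6 is free → place at 6.
482 hashes to 6; 6 taken → place at 7.
541 hashes to 14; slot 14 is free → place at 14.
372 hashes to 15; slot 15 is free → place at 15.
40 hashes to 6; 6,7 taken → place at 10.
821 hashes to 5; slot 5 is free → place at 5.
Table: [., ., ., ., ., 821, 380, 482, ., ., 40, ., ., ., 541, 372, .]
Lookup 464: h=5, probe 5,6,9 → slot 9 empty, not found.

3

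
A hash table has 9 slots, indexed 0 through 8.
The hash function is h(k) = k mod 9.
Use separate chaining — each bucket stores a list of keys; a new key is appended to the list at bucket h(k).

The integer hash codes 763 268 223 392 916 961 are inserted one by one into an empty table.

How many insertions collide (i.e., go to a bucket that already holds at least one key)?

4

763 -> bucket 7
268 -> bucket 7 (collision)
223 -> bucket 7 (collision)
392 -> bucket 5
916 -> bucket 7 (collision)
961 -> bucket 7 (collision)
Final buckets:
0: _
1: _
2: _
3: _
4: _
5: 392
6: _
7: 763 -> 268 -> 223 -> 916 -> 961
8: _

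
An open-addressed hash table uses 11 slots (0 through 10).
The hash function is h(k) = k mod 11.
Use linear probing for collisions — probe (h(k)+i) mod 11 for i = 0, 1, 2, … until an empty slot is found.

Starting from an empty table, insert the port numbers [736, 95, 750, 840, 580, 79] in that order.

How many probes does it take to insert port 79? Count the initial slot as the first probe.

736: h=10 → slot 10
95: h=7 → slot 7
750: h=2 → slot 2
840: h=4 → slot 4
580: h=8 → slot 8
79: h=2, probe 2,3 → slot 3
Table: [., ., 750, 79, 840, ., ., 95, 580, ., 736]

2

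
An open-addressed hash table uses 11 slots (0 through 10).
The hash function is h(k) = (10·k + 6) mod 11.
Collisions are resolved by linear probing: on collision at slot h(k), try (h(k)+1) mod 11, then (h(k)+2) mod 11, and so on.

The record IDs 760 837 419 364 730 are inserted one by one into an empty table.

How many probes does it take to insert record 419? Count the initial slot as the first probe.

Insert 760: h=5, slot 5 empty => index 5.
Insert 837: h=5, slot 5 occupied => index 6.
Insert 419: h=5, slots 5,6 occupied => index 7.
Insert 364: h=5, slots 5,6,7 occupied => index 8.
Insert 730: h=2, slot 2 empty => index 2.
Table: [., ., 730, ., ., 760, 837, 419, 364, ., .]

3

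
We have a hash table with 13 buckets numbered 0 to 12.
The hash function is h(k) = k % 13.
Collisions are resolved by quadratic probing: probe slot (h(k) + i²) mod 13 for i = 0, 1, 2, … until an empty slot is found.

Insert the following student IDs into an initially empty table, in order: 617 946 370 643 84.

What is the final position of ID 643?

2

617 hashes to 6; slot 6 is free => place at 6.
946 hashes to 10; slot 10 is free => place at 10.
370 hashes to 6; 6 taken => place at 7.
643 hashes to 6; 6,7,10 taken => place at 2.
84 hashes to 6; 6,7,10,2 taken => place at 9.
Table: [-, -, 643, -, -, -, 617, 370, -, 84, 946, -, -]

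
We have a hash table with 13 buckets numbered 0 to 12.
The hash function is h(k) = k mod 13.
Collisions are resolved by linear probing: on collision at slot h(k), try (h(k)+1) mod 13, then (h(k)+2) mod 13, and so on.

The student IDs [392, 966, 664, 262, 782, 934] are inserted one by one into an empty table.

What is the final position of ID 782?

5

392: h=2 → slot 2
966: h=4 → slot 4
664: h=1 → slot 1
262: h=2, probe 2,3 → slot 3
782: h=2, probe 2,3,4,5 → slot 5
934: h=11 → slot 11
Table: [∅, 664, 392, 262, 966, 782, ∅, ∅, ∅, ∅, ∅, 934, ∅]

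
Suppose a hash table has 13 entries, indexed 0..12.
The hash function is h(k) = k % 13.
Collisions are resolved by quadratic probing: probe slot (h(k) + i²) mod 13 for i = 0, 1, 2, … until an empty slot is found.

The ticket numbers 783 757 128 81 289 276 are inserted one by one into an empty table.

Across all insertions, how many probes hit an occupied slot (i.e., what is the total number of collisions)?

10

783: h=3 -> slot 3
757: h=3, probe 3,4 -> slot 4
128: h=11 -> slot 11
81: h=3, probe 3,4,7 -> slot 7
289: h=3, probe 3,4,7,12 -> slot 12
276: h=3, probe 3,4,7,12,6 -> slot 6
Table: [., ., ., 783, 757, ., 276, 81, ., ., ., 128, 289]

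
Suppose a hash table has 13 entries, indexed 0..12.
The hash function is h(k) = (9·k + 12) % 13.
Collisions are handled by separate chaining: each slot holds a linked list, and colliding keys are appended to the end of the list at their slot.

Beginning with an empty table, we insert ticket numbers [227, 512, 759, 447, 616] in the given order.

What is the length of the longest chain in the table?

4

227 -> bucket 1
512 -> bucket 5
759 -> bucket 5 (collision)
447 -> bucket 5 (collision)
616 -> bucket 5 (collision)
Final buckets:
0: -
1: 227
2: -
3: -
4: -
5: 512 -> 759 -> 447 -> 616
6: -
7: -
8: -
9: -
10: -
11: -
12: -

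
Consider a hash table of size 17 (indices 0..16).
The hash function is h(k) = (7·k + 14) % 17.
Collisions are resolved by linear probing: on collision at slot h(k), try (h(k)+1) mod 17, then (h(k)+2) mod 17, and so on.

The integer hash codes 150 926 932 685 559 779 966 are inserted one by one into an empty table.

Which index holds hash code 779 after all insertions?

Insert 150: h=10, slot 10 empty => index 10.
Insert 926: h=2, slot 2 empty => index 2.
Insert 932: h=10, slot 10 occupied => index 11.
Insert 685: h=15, slot 15 empty => index 15.
Insert 559: h=0, slot 0 empty => index 0.
Insert 779: h=10, slots 10,11 occupied => index 12.
Insert 966: h=10, slots 10,11,12 occupied => index 13.
Table: [559, —, 926, —, —, —, —, —, —, —, 150, 932, 779, 966, —, 685, —]

12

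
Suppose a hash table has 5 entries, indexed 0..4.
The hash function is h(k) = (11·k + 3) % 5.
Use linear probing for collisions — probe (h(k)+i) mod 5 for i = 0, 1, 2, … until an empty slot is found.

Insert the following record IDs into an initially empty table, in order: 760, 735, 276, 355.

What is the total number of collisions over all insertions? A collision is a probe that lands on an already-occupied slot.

5

760: h=3 → slot 3
735: h=3, probe 3,4 → slot 4
276: h=4, probe 4,0 → slot 0
355: h=3, probe 3,4,0,1 → slot 1
Table: [276, 355, —, 760, 735]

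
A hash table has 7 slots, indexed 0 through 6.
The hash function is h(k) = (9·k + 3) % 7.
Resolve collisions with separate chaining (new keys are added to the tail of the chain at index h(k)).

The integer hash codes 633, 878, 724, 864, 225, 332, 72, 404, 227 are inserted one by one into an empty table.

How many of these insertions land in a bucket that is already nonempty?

633 -> bucket 2
878 -> bucket 2 (collision)
724 -> bucket 2 (collision)
864 -> bucket 2 (collision)
225 -> bucket 5
332 -> bucket 2 (collision)
72 -> bucket 0
404 -> bucket 6
227 -> bucket 2 (collision)
Final buckets:
0: 72
1: —
2: 633 -> 878 -> 724 -> 864 -> 332 -> 227
3: —
4: —
5: 225
6: 404

5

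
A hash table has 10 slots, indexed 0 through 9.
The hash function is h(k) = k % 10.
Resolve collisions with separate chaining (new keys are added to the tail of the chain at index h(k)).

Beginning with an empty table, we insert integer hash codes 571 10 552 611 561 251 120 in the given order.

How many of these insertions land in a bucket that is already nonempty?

4

571 -> bucket 1
10 -> bucket 0
552 -> bucket 2
611 -> bucket 1 (collision)
561 -> bucket 1 (collision)
251 -> bucket 1 (collision)
120 -> bucket 0 (collision)
Final buckets:
0: 10 -> 120
1: 571 -> 611 -> 561 -> 251
2: 552
3: -
4: -
5: -
6: -
7: -
8: -
9: -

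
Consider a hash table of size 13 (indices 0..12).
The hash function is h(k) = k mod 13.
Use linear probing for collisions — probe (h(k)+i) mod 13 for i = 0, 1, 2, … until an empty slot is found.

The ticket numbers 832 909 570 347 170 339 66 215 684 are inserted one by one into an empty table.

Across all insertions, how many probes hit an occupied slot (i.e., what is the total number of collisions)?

832: h=0 => slot 0
909: h=12 => slot 12
570: h=11 => slot 11
347: h=9 => slot 9
170: h=1 => slot 1
339: h=1, probe 1,2 => slot 2
66: h=1, probe 1,2,3 => slot 3
215: h=7 => slot 7
684: h=8 => slot 8
Table: [832, 170, 339, 66, -, -, -, 215, 684, 347, -, 570, 909]

3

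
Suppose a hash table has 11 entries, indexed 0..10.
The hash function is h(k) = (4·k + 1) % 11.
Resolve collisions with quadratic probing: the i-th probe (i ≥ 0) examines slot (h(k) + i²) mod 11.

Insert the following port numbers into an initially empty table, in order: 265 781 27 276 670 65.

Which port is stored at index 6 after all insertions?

276

265 hashes to 5; slot 5 is free → place at 5.
781 hashes to 1; slot 1 is free → place at 1.
27 hashes to 10; slot 10 is free → place at 10.
276 hashes to 5; 5 taken → place at 6.
670 hashes to 8; slot 8 is free → place at 8.
65 hashes to 8; 8 taken → place at 9.
Table: [_, 781, _, _, _, 265, 276, _, 670, 65, 27]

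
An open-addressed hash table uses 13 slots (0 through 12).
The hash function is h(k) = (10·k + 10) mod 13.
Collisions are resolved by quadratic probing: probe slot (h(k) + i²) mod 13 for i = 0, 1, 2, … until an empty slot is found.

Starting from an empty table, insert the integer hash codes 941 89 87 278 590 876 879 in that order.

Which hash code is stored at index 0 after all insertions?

941 hashes to 8; slot 8 is free → place at 8.
89 hashes to 3; slot 3 is free → place at 3.
87 hashes to 9; slot 9 is free → place at 9.
278 hashes to 8; 8,9 taken → place at 12.
590 hashes to 8; 8,9,12 taken → place at 4.
876 hashes to 8; 8,9,12,4 taken → place at 11.
879 hashes to 12; 12 taken → place at 0.
Table: [879, ∅, ∅, 89, 590, ∅, ∅, ∅, 941, 87, ∅, 876, 278]

879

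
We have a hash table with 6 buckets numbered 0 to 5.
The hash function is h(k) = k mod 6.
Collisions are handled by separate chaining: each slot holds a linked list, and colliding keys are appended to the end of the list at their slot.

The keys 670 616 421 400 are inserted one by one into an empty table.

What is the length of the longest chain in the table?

3

Insert 670: h=4, bucket 4 empty -> new chain.
Insert 616: h=4, bucket 4 nonempty -> append to chain.
Insert 421: h=1, bucket 1 empty -> new chain.
Insert 400: h=4, bucket 4 nonempty -> append to chain.
Final buckets:
0: ∅
1: 421
2: ∅
3: ∅
4: 670 -> 616 -> 400
5: ∅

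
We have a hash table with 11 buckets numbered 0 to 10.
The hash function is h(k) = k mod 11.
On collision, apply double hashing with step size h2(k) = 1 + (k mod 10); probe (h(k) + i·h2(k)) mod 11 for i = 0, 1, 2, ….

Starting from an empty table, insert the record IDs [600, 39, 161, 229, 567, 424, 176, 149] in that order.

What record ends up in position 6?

Insert 600: h=6, slot 6 empty → index 6.
Insert 39: h=6, h2=10, slot 6 occupied → index 5.
Insert 161: h=7, slot 7 empty → index 7.
Insert 229: h=9, slot 9 empty → index 9.
Insert 567: h=6, h2=8, slot 6 occupied → index 3.
Insert 424: h=6, h2=5, slot 6 occupied → index 0.
Insert 176: h=0, h2=7, slots 0,7,3 occupied → index 10.
Insert 149: h=6, h2=10, slots 6,5 occupied → index 4.
Table: [424, _, _, 567, 149, 39, 600, 161, _, 229, 176]

600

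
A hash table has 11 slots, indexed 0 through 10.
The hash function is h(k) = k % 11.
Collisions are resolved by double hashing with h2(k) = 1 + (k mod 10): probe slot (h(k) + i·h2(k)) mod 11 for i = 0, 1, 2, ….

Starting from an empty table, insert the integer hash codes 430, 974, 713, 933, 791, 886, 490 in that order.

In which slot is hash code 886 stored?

5

430: h=1 => slot 1
974: h=6 => slot 6
713: h=9 => slot 9
933: h=9, h2=4, probe 9,2 => slot 2
791: h=10 => slot 10
886: h=6, h2=7, probe 6,2,9,5 => slot 5
490: h=6, h2=1, probe 6,7 => slot 7
Table: [-, 430, 933, -, -, 886, 974, 490, -, 713, 791]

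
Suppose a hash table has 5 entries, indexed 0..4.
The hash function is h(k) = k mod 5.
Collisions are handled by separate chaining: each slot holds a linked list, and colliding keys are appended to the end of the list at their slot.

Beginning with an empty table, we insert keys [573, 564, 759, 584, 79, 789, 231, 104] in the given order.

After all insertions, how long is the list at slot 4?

Insert 573: h=3, bucket 3 empty → new chain.
Insert 564: h=4, bucket 4 empty → new chain.
Insert 759: h=4, bucket 4 nonempty → append to chain.
Insert 584: h=4, bucket 4 nonempty → append to chain.
Insert 79: h=4, bucket 4 nonempty → append to chain.
Insert 789: h=4, bucket 4 nonempty → append to chain.
Insert 231: h=1, bucket 1 empty → new chain.
Insert 104: h=4, bucket 4 nonempty → append to chain.
Final buckets:
0: ∅
1: 231
2: ∅
3: 573
4: 564 -> 759 -> 584 -> 79 -> 789 -> 104

6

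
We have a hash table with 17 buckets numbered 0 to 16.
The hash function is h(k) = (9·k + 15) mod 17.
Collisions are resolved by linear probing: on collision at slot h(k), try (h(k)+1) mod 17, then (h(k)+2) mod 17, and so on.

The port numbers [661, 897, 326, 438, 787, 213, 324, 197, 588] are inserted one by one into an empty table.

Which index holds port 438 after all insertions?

661 hashes to 14; slot 14 is free => place at 14.
897 hashes to 13; slot 13 is free => place at 13.
326 hashes to 8; slot 8 is free => place at 8.
438 hashes to 13; 13,14 taken => place at 15.
787 hashes to 9; slot 9 is free => place at 9.
213 hashes to 11; slot 11 is free => place at 11.
324 hashes to 7; slot 7 is free => place at 7.
197 hashes to 3; slot 3 is free => place at 3.
588 hashes to 3; 3 taken => place at 4.
Table: [., ., ., 197, 588, ., ., 324, 326, 787, ., 213, ., 897, 661, 438, .]

15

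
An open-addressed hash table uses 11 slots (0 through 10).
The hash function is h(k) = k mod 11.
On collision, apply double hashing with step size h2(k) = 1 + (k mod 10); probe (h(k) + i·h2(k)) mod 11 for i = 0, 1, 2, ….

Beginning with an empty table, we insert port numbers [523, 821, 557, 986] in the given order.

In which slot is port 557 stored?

4

523 hashes to 6; slot 6 is free → place at 6.
821 hashes to 7; slot 7 is free → place at 7.
557 hashes to 7, h2=8; 7 taken → place at 4.
986 hashes to 7, h2=7; 7 taken → place at 3.
Table: [∅, ∅, ∅, 986, 557, ∅, 523, 821, ∅, ∅, ∅]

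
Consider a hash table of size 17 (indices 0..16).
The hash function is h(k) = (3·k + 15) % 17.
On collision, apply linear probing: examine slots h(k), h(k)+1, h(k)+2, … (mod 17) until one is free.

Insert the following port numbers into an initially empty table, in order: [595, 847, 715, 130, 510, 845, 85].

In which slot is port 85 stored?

2

595: h=15 → slot 15
847: h=6 → slot 6
715: h=1 → slot 1
130: h=14 → slot 14
510: h=15, probe 15,16 → slot 16
845: h=0 → slot 0
85: h=15, probe 15,16,0,1,2 → slot 2
Table: [845, 715, 85, -, -, -, 847, -, -, -, -, -, -, -, 130, 595, 510]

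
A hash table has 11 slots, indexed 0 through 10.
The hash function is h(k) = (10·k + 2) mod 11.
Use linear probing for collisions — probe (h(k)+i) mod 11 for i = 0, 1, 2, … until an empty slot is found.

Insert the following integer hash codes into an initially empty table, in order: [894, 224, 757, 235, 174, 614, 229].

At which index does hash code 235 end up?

0

Insert 894: h=10, slot 10 empty → index 10.
Insert 224: h=9, slot 9 empty → index 9.
Insert 757: h=4, slot 4 empty → index 4.
Insert 235: h=9, slots 9,10 occupied → index 0.
Insert 174: h=4, slot 4 occupied → index 5.
Insert 614: h=4, slots 4,5 occupied → index 6.
Insert 229: h=4, slots 4,5,6 occupied → index 7.
Table: [235, ., ., ., 757, 174, 614, 229, ., 224, 894]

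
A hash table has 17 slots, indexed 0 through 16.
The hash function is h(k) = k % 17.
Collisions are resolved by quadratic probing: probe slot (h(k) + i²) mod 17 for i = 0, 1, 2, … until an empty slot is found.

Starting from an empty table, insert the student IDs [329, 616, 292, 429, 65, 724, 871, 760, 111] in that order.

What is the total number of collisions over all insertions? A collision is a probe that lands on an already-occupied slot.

329: h=6 -> slot 6
616: h=4 -> slot 4
292: h=3 -> slot 3
429: h=4, probe 4,5 -> slot 5
65: h=14 -> slot 14
724: h=10 -> slot 10
871: h=4, probe 4,5,8 -> slot 8
760: h=12 -> slot 12
111: h=9 -> slot 9
Table: [—, —, —, 292, 616, 429, 329, —, 871, 111, 724, —, 760, —, 65, —, —]

3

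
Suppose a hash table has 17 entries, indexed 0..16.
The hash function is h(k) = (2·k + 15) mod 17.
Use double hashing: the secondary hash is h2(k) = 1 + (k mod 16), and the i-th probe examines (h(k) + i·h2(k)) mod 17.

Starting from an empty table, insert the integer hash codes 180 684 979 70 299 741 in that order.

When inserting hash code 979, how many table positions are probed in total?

180: h=1 => slot 1
684: h=6 => slot 6
979: h=1, h2=4, probe 1,5 => slot 5
70: h=2 => slot 2
299: h=1, h2=12, probe 1,13 => slot 13
741: h=1, h2=6, probe 1,7 => slot 7
Table: [—, 180, 70, —, —, 979, 684, 741, —, —, —, —, —, 299, —, —, —]

2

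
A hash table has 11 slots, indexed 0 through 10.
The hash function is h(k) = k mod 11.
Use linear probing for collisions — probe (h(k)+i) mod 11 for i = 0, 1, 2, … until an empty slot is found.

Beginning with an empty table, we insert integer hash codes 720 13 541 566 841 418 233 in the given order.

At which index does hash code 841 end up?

720 hashes to 5; slot 5 is free → place at 5.
13 hashes to 2; slot 2 is free → place at 2.
541 hashes to 2; 2 taken → place at 3.
566 hashes to 5; 5 taken → place at 6.
841 hashes to 5; 5,6 taken → place at 7.
418 hashes to 0; slot 0 is free → place at 0.
233 hashes to 2; 2,3 taken → place at 4.
Table: [418, ., 13, 541, 233, 720, 566, 841, ., ., .]

7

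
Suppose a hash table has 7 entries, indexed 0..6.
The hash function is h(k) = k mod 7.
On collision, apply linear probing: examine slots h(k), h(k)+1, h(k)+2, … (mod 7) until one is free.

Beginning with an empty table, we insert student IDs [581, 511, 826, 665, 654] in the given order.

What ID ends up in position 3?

Insert 581: h=0, slot 0 empty => index 0.
Insert 511: h=0, slot 0 occupied => index 1.
Insert 826: h=0, slots 0,1 occupied => index 2.
Insert 665: h=0, slots 0,1,2 occupied => index 3.
Insert 654: h=3, slot 3 occupied => index 4.
Table: [581, 511, 826, 665, 654, ., .]

665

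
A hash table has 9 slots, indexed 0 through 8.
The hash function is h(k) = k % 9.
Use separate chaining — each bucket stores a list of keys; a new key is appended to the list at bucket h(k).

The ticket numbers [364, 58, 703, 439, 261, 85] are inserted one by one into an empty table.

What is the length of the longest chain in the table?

Insert 364: h=4, bucket 4 empty -> new chain.
Insert 58: h=4, bucket 4 nonempty -> append to chain.
Insert 703: h=1, bucket 1 empty -> new chain.
Insert 439: h=7, bucket 7 empty -> new chain.
Insert 261: h=0, bucket 0 empty -> new chain.
Insert 85: h=4, bucket 4 nonempty -> append to chain.
Final buckets:
0: 261
1: 703
2: ∅
3: ∅
4: 364 -> 58 -> 85
5: ∅
6: ∅
7: 439
8: ∅

3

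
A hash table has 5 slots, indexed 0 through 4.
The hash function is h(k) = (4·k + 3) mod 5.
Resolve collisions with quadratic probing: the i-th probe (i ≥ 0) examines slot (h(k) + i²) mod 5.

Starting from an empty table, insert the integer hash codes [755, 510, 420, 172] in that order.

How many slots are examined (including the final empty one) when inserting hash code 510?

755: h=3 => slot 3
510: h=3, probe 3,4 => slot 4
420: h=3, probe 3,4,2 => slot 2
172: h=1 => slot 1
Table: [∅, 172, 420, 755, 510]

2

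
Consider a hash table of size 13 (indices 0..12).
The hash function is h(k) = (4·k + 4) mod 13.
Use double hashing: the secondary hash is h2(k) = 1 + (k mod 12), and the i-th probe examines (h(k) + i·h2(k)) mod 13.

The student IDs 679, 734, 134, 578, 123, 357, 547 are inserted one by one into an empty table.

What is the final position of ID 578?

5

679: h=3 → slot 3
734: h=2 → slot 2
134: h=7 → slot 7
578: h=2, h2=3, probe 2,5 → slot 5
123: h=2, h2=4, probe 2,6 → slot 6
357: h=2, h2=10, probe 2,12 → slot 12
547: h=8 → slot 8
Table: [—, —, 734, 679, —, 578, 123, 134, 547, —, —, —, 357]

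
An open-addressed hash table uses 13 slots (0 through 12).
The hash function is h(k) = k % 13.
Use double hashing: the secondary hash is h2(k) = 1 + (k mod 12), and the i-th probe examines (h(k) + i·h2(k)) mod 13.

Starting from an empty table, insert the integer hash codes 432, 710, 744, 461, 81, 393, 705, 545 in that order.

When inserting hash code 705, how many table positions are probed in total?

432: h=3 => slot 3
710: h=8 => slot 8
744: h=3, h2=1, probe 3,4 => slot 4
461: h=6 => slot 6
81: h=3, h2=10, probe 3,0 => slot 0
393: h=3, h2=10, probe 3,0,10 => slot 10
705: h=3, h2=10, probe 3,0,10,7 => slot 7
545: h=12 => slot 12
Table: [81, -, -, 432, 744, -, 461, 705, 710, -, 393, -, 545]

4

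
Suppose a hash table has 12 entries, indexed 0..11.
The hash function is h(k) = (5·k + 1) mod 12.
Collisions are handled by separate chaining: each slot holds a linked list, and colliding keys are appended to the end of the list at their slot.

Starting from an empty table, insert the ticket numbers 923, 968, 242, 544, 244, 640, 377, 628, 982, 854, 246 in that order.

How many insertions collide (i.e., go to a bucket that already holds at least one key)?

Insert 923: h=8, bucket 8 empty -> new chain.
Insert 968: h=5, bucket 5 empty -> new chain.
Insert 242: h=11, bucket 11 empty -> new chain.
Insert 544: h=9, bucket 9 empty -> new chain.
Insert 244: h=9, bucket 9 nonempty -> append to chain.
Insert 640: h=9, bucket 9 nonempty -> append to chain.
Insert 377: h=2, bucket 2 empty -> new chain.
Insert 628: h=9, bucket 9 nonempty -> append to chain.
Insert 982: h=3, bucket 3 empty -> new chain.
Insert 854: h=11, bucket 11 nonempty -> append to chain.
Insert 246: h=7, bucket 7 empty -> new chain.
Final buckets:
0: —
1: —
2: 377
3: 982
4: —
5: 968
6: —
7: 246
8: 923
9: 544 -> 244 -> 640 -> 628
10: —
11: 242 -> 854

4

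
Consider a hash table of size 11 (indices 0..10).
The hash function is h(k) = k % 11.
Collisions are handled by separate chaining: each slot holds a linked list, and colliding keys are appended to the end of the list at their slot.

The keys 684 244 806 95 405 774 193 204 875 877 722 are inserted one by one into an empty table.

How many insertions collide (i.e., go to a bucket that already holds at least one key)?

Insert 684: h=2, bucket 2 empty → new chain.
Insert 244: h=2, bucket 2 nonempty → append to chain.
Insert 806: h=3, bucket 3 empty → new chain.
Insert 95: h=7, bucket 7 empty → new chain.
Insert 405: h=9, bucket 9 empty → new chain.
Insert 774: h=4, bucket 4 empty → new chain.
Insert 193: h=6, bucket 6 empty → new chain.
Insert 204: h=6, bucket 6 nonempty → append to chain.
Insert 875: h=6, bucket 6 nonempty → append to chain.
Insert 877: h=8, bucket 8 empty → new chain.
Insert 722: h=7, bucket 7 nonempty → append to chain.
Final buckets:
0: ∅
1: ∅
2: 684 -> 244
3: 806
4: 774
5: ∅
6: 193 -> 204 -> 875
7: 95 -> 722
8: 877
9: 405
10: ∅

4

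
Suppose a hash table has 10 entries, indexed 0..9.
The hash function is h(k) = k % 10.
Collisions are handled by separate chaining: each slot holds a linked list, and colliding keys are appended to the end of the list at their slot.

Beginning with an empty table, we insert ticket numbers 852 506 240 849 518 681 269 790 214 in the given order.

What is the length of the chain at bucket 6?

1

Insert 852: h=2, bucket 2 empty → new chain.
Insert 506: h=6, bucket 6 empty → new chain.
Insert 240: h=0, bucket 0 empty → new chain.
Insert 849: h=9, bucket 9 empty → new chain.
Insert 518: h=8, bucket 8 empty → new chain.
Insert 681: h=1, bucket 1 empty → new chain.
Insert 269: h=9, bucket 9 nonempty → append to chain.
Insert 790: h=0, bucket 0 nonempty → append to chain.
Insert 214: h=4, bucket 4 empty → new chain.
Final buckets:
0: 240 -> 790
1: 681
2: 852
3: ∅
4: 214
5: ∅
6: 506
7: ∅
8: 518
9: 849 -> 269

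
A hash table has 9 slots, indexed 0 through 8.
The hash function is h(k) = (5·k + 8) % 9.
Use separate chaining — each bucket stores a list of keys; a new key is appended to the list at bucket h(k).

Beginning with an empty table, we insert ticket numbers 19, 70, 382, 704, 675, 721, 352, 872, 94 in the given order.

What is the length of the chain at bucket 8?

19 -> bucket 4
70 -> bucket 7
382 -> bucket 1
704 -> bucket 0
675 -> bucket 8
721 -> bucket 4 (collision)
352 -> bucket 4 (collision)
872 -> bucket 3
94 -> bucket 1 (collision)
Final buckets:
0: 704
1: 382 -> 94
2: -
3: 872
4: 19 -> 721 -> 352
5: -
6: -
7: 70
8: 675

1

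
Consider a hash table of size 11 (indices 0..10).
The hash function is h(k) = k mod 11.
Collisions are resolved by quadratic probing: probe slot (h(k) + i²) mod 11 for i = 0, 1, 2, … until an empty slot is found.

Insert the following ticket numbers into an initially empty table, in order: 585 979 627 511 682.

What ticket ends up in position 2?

585 hashes to 2; slot 2 is free → place at 2.
979 hashes to 0; slot 0 is free → place at 0.
627 hashes to 0; 0 taken → place at 1.
511 hashes to 5; slot 5 is free → place at 5.
682 hashes to 0; 0,1 taken → place at 4.
Table: [979, 627, 585, —, 682, 511, —, —, —, —, —]

585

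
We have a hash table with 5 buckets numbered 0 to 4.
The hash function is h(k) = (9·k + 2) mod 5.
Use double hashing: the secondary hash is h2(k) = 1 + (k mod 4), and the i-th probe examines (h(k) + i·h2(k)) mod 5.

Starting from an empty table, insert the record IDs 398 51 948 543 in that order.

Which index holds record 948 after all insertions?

398 hashes to 4; slot 4 is free -> place at 4.
51 hashes to 1; slot 1 is free -> place at 1.
948 hashes to 4, h2=1; 4 taken -> place at 0.
543 hashes to 4, h2=4; 4 taken -> place at 3.
Table: [948, 51, ., 543, 398]

0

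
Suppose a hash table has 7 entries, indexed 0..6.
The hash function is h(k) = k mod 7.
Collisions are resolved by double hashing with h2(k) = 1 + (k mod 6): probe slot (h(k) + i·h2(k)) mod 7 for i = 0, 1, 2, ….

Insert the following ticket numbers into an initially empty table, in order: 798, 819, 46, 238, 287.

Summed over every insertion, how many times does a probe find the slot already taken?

4

798 hashes to 0; slot 0 is free => place at 0.
819 hashes to 0, h2=4; 0 taken => place at 4.
46 hashes to 4, h2=5; 4 taken => place at 2.
238 hashes to 0, h2=5; 0 taken => place at 5.
287 hashes to 0, h2=6; 0 taken => place at 6.
Table: [798, ∅, 46, ∅, 819, 238, 287]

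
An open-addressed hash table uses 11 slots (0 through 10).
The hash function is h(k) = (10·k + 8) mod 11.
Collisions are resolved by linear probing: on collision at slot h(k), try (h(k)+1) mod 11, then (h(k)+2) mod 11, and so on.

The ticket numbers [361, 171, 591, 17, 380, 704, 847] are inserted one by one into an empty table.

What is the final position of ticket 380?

4

361 hashes to 10; slot 10 is free → place at 10.
171 hashes to 2; slot 2 is free → place at 2.
591 hashes to 0; slot 0 is free → place at 0.
17 hashes to 2; 2 taken → place at 3.
380 hashes to 2; 2,3 taken → place at 4.
704 hashes to 8; slot 8 is free → place at 8.
847 hashes to 8; 8 taken → place at 9.
Table: [591, -, 171, 17, 380, -, -, -, 704, 847, 361]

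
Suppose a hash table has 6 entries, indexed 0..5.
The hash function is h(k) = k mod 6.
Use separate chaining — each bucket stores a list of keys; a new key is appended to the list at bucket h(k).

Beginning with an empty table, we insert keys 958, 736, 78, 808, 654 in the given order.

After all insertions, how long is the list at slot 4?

958 -> bucket 4
736 -> bucket 4 (collision)
78 -> bucket 0
808 -> bucket 4 (collision)
654 -> bucket 0 (collision)
Final buckets:
0: 78 -> 654
1: —
2: —
3: —
4: 958 -> 736 -> 808
5: —

3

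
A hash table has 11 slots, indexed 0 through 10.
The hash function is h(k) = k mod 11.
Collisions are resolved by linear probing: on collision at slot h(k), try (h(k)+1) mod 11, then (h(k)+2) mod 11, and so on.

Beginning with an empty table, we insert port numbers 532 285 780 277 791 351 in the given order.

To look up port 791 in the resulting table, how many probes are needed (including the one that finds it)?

3

Insert 532: h=4, slot 4 empty => index 4.
Insert 285: h=10, slot 10 empty => index 10.
Insert 780: h=10, slot 10 occupied => index 0.
Insert 277: h=2, slot 2 empty => index 2.
Insert 791: h=10, slots 10,0 occupied => index 1.
Insert 351: h=10, slots 10,0,1,2 occupied => index 3.
Table: [780, 791, 277, 351, 532, ∅, ∅, ∅, ∅, ∅, 285]
Lookup 791: h=10, probe 10,0,1 → found at 1.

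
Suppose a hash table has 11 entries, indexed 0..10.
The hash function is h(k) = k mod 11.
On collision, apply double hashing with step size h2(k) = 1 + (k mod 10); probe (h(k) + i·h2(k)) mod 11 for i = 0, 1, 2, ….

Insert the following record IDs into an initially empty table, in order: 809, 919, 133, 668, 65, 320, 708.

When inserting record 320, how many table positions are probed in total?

809: h=6 => slot 6
919: h=6, h2=10, probe 6,5 => slot 5
133: h=1 => slot 1
668: h=8 => slot 8
65: h=10 => slot 10
320: h=1, h2=1, probe 1,2 => slot 2
708: h=4 => slot 4
Table: [., 133, 320, ., 708, 919, 809, ., 668, ., 65]

2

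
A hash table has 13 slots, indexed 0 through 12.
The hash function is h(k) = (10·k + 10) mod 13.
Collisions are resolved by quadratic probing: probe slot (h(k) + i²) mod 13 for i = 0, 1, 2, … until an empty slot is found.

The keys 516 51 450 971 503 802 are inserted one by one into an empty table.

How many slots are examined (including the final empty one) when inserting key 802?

516: h=9 -> slot 9
51: h=0 -> slot 0
450: h=12 -> slot 12
971: h=9, probe 9,10 -> slot 10
503: h=9, probe 9,10,0,5 -> slot 5
802: h=9, probe 9,10,0,5,12,8 -> slot 8
Table: [51, —, —, —, —, 503, —, —, 802, 516, 971, —, 450]

6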